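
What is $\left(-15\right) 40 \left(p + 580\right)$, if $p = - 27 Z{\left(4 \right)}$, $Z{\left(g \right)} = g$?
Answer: $-283200$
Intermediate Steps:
$p = -108$ ($p = \left(-27\right) 4 = -108$)
$\left(-15\right) 40 \left(p + 580\right) = \left(-15\right) 40 \left(-108 + 580\right) = \left(-600\right) 472 = -283200$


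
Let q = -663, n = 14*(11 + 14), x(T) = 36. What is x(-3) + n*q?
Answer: -232014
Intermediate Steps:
n = 350 (n = 14*25 = 350)
x(-3) + n*q = 36 + 350*(-663) = 36 - 232050 = -232014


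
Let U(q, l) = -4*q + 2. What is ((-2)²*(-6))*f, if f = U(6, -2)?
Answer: 528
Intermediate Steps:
U(q, l) = 2 - 4*q
f = -22 (f = 2 - 4*6 = 2 - 24 = -22)
((-2)²*(-6))*f = ((-2)²*(-6))*(-22) = (4*(-6))*(-22) = -24*(-22) = 528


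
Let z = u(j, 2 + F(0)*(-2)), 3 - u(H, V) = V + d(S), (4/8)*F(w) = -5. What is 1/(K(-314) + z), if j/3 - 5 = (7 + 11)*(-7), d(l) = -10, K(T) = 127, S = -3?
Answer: 1/118 ≈ 0.0084746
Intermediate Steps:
F(w) = -10 (F(w) = 2*(-5) = -10)
j = -363 (j = 15 + 3*((7 + 11)*(-7)) = 15 + 3*(18*(-7)) = 15 + 3*(-126) = 15 - 378 = -363)
u(H, V) = 13 - V (u(H, V) = 3 - (V - 10) = 3 - (-10 + V) = 3 + (10 - V) = 13 - V)
z = -9 (z = 13 - (2 - 10*(-2)) = 13 - (2 + 20) = 13 - 1*22 = 13 - 22 = -9)
1/(K(-314) + z) = 1/(127 - 9) = 1/118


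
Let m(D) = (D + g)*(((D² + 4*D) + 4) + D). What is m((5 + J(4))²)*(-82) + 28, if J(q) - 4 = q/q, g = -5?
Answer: -81826132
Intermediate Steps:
J(q) = 5 (J(q) = 4 + q/q = 4 + 1 = 5)
m(D) = (-5 + D)*(4 + D² + 5*D) (m(D) = (D - 5)*(((D² + 4*D) + 4) + D) = (-5 + D)*((4 + D² + 4*D) + D) = (-5 + D)*(4 + D² + 5*D))
m((5 + J(4))²)*(-82) + 28 = (-20 + ((5 + 5)²)³ - 21*(5 + 5)²)*(-82) + 28 = (-20 + (10²)³ - 21*10²)*(-82) + 28 = (-20 + 100³ - 21*100)*(-82) + 28 = (-20 + 1000000 - 2100)*(-82) + 28 = 997880*(-82) + 28 = -81826160 + 28 = -81826132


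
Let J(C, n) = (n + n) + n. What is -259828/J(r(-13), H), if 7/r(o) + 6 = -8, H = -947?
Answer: 259828/2841 ≈ 91.457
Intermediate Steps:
r(o) = -½ (r(o) = 7/(-6 - 8) = 7/(-14) = 7*(-1/14) = -½)
J(C, n) = 3*n (J(C, n) = 2*n + n = 3*n)
-259828/J(r(-13), H) = -259828/(3*(-947)) = -259828/(-2841) = -259828*(-1/2841) = 259828/2841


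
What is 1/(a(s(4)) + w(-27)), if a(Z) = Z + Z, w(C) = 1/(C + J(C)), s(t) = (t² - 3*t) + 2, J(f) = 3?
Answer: 24/287 ≈ 0.083624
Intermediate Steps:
s(t) = 2 + t² - 3*t
w(C) = 1/(3 + C) (w(C) = 1/(C + 3) = 1/(3 + C))
a(Z) = 2*Z
1/(a(s(4)) + w(-27)) = 1/(2*(2 + 4² - 3*4) + 1/(3 - 27)) = 1/(2*(2 + 16 - 12) + 1/(-24)) = 1/(2*6 - 1/24) = 1/(12 - 1/24) = 1/(287/24) = 24/287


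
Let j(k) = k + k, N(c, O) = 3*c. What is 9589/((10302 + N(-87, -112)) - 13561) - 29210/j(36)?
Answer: -12938701/31680 ≈ -408.42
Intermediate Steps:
j(k) = 2*k
9589/((10302 + N(-87, -112)) - 13561) - 29210/j(36) = 9589/((10302 + 3*(-87)) - 13561) - 29210/(2*36) = 9589/((10302 - 261) - 13561) - 29210/72 = 9589/(10041 - 13561) - 29210*1/72 = 9589/(-3520) - 14605/36 = 9589*(-1/3520) - 14605/36 = -9589/3520 - 14605/36 = -12938701/31680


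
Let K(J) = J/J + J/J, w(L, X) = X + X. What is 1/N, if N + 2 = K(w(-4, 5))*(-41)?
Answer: -1/84 ≈ -0.011905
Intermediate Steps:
w(L, X) = 2*X
K(J) = 2 (K(J) = 1 + 1 = 2)
N = -84 (N = -2 + 2*(-41) = -2 - 82 = -84)
1/N = 1/(-84) = -1/84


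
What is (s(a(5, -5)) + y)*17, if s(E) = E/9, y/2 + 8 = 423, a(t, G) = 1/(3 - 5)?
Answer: 253963/18 ≈ 14109.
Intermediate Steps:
a(t, G) = -1/2 (a(t, G) = 1/(-2) = -1/2)
y = 830 (y = -16 + 2*423 = -16 + 846 = 830)
s(E) = E/9 (s(E) = E*(1/9) = E/9)
(s(a(5, -5)) + y)*17 = ((1/9)*(-1/2) + 830)*17 = (-1/18 + 830)*17 = (14939/18)*17 = 253963/18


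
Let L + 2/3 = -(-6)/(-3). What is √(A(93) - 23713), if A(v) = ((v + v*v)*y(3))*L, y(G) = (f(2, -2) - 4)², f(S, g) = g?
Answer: I*√862945 ≈ 928.95*I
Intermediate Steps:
y(G) = 36 (y(G) = (-2 - 4)² = (-6)² = 36)
L = -8/3 (L = -⅔ - (-6)/(-3) = -⅔ - (-6)*(-1)/3 = -⅔ - 1*2 = -⅔ - 2 = -8/3 ≈ -2.6667)
A(v) = -96*v - 96*v² (A(v) = ((v + v*v)*36)*(-8/3) = ((v + v²)*36)*(-8/3) = (36*v + 36*v²)*(-8/3) = -96*v - 96*v²)
√(A(93) - 23713) = √(-96*93*(1 + 93) - 23713) = √(-96*93*94 - 23713) = √(-839232 - 23713) = √(-862945) = I*√862945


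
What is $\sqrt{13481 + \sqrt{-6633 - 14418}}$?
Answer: $\sqrt{13481 + 3 i \sqrt{2339}} \approx 116.11 + 0.6248 i$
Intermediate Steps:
$\sqrt{13481 + \sqrt{-6633 - 14418}} = \sqrt{13481 + \sqrt{-21051}} = \sqrt{13481 + 3 i \sqrt{2339}}$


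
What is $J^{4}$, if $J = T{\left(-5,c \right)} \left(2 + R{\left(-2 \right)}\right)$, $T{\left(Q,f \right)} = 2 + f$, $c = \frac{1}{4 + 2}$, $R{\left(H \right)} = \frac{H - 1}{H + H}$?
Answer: $\frac{418161601}{331776} \approx 1260.4$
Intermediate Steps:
$R{\left(H \right)} = \frac{-1 + H}{2 H}$
$c = \frac{1}{6} \approx 0.16667$
$J = \frac{143}{24}$ ($J = \left(2 + \frac{1}{6}\right) \left(2 + \frac{-1 - 2}{2 \left(-2\right)}\right) = \frac{13 \left(2 + \frac{1}{2} \left(- \frac{1}{2}\right) \left(-3\right)\right)}{6} = \frac{13 \left(2 + \frac{3}{4}\right)}{6} = \frac{13}{6} \cdot \frac{11}{4} = \frac{143}{24} \approx 5.9583$)
$J^{4} = \left(\frac{143}{24}\right)^{4} = \frac{418161601}{331776}$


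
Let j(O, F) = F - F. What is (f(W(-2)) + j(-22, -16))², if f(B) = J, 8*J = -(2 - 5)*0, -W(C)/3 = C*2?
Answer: 0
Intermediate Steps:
W(C) = -6*C (W(C) = -3*C*2 = -6*C)
J = 0 (J = (-(2 - 5)*0)/8 = (-(-3)*0)/8 = (-1*0)/8 = (⅛)*0 = 0)
j(O, F) = 0
f(B) = 0
(f(W(-2)) + j(-22, -16))² = (0 + 0)² = 0² = 0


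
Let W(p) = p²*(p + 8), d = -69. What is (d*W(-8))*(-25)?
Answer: 0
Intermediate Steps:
W(p) = p²*(8 + p)
(d*W(-8))*(-25) = -69*(-8)²*(8 - 8)*(-25) = -4416*0*(-25) = -69*0*(-25) = 0*(-25) = 0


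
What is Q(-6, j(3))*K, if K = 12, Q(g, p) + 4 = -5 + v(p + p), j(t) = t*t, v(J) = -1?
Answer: -120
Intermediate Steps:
j(t) = t**2
Q(g, p) = -10 (Q(g, p) = -4 + (-5 - 1) = -4 - 6 = -10)
Q(-6, j(3))*K = -10*12 = -120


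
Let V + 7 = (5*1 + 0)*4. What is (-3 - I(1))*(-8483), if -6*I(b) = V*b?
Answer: 42415/6 ≈ 7069.2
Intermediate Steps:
V = 13 (V = -7 + (5*1 + 0)*4 = -7 + (5 + 0)*4 = -7 + 5*4 = -7 + 20 = 13)
I(b) = -13*b/6
(-3 - I(1))*(-8483) = (-3 - (-13)/6)*(-8483) = (-3 - 1*(-13/6))*(-8483) = (-3 + 13/6)*(-8483) = -5/6*(-8483) = 42415/6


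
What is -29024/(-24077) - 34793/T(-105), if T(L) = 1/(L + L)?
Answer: 175919351834/24077 ≈ 7.3065e+6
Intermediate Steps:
T(L) = 1/(2*L)
-29024/(-24077) - 34793/T(-105) = -29024/(-24077) - 34793/((½)/(-105)) = -29024*(-1/24077) - 34793/((½)*(-1/105)) = 29024/24077 - 34793/(-1/210) = 29024/24077 - 34793*(-210) = 29024/24077 + 7306530 = 175919351834/24077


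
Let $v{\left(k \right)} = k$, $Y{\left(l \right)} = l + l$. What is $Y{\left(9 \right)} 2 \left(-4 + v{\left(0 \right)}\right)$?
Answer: $-144$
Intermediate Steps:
$Y{\left(l \right)} = 2 l$
$Y{\left(9 \right)} 2 \left(-4 + v{\left(0 \right)}\right) = 2 \cdot 9 \cdot 2 \left(-4 + 0\right) = 18 \cdot 2 \left(-4\right) = 18 \left(-8\right) = -144$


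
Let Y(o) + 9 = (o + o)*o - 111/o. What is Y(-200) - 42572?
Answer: 7483911/200 ≈ 37420.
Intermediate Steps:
Y(o) = -9 - 111/o + 2*o² (Y(o) = -9 + ((o + o)*o - 111/o) = -9 + ((2*o)*o - 111/o) = -9 + (2*o² - 111/o) = -9 + (-111/o + 2*o²) = -9 - 111/o + 2*o²)
Y(-200) - 42572 = (-9 - 111/(-200) + 2*(-200)²) - 42572 = (-9 - 111*(-1/200) + 2*40000) - 42572 = (-9 + 111/200 + 80000) - 42572 = 15998311/200 - 42572 = 7483911/200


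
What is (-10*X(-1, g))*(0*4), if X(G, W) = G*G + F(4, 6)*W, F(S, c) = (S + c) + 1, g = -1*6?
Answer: 0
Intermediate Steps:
g = -6
F(S, c) = 1 + S + c
X(G, W) = G**2 + 11*W (X(G, W) = G*G + (1 + 4 + 6)*W = G**2 + 11*W)
(-10*X(-1, g))*(0*4) = (-10*((-1)**2 + 11*(-6)))*(0*4) = -10*(1 - 66)*0 = -10*(-65)*0 = 650*0 = 0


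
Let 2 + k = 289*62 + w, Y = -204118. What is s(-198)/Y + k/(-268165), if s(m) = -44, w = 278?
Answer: -1850961816/27368651735 ≈ -0.067631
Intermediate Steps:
k = 18194 (k = -2 + (289*62 + 278) = -2 + (17918 + 278) = -2 + 18196 = 18194)
s(-198)/Y + k/(-268165) = -44/(-204118) + 18194/(-268165) = -44*(-1/204118) + 18194*(-1/268165) = 22/102059 - 18194/268165 = -1850961816/27368651735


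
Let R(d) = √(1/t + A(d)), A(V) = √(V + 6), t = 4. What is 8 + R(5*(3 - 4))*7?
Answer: 8 + 7*√5/2 ≈ 15.826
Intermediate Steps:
A(V) = √(6 + V)
R(d) = √(¼ + √(6 + d)) (R(d) = √(1/4 + √(6 + d)) = √(¼ + √(6 + d)))
8 + R(5*(3 - 4))*7 = 8 + (√(1 + 4*√(6 + 5*(3 - 4)))/2)*7 = 8 + (√(1 + 4*√(6 + 5*(-1)))/2)*7 = 8 + (√(1 + 4*√(6 - 5))/2)*7 = 8 + (√(1 + 4*√1)/2)*7 = 8 + (√(1 + 4*1)/2)*7 = 8 + (√(1 + 4)/2)*7 = 8 + (√5/2)*7 = 8 + 7*√5/2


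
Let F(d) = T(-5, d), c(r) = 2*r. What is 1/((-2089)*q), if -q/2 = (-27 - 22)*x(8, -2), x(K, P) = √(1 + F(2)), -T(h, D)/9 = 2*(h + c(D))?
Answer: -√19/3889718 ≈ -1.1206e-6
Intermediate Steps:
T(h, D) = -36*D - 18*h (T(h, D) = -18*(h + 2*D) = -9*(2*h + 4*D) = -36*D - 18*h)
F(d) = 90 - 36*d (F(d) = -36*d - 18*(-5) = -36*d + 90 = 90 - 36*d)
x(K, P) = √19 (x(K, P) = √(1 + (90 - 36*2)) = √(1 + (90 - 72)) = √(1 + 18) = √19)
q = 98*√19 (q = -2*(-27 - 22)*√19 = -(-98)*√19 = 98*√19 ≈ 427.17)
1/((-2089)*q) = 1/((-2089)*((98*√19))) = -√19/3889718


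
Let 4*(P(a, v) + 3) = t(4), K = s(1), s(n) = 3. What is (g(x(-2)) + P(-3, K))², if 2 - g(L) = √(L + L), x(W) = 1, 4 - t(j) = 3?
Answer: 41/16 + 3*√2/2 ≈ 4.6838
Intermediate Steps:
t(j) = 1 (t(j) = 4 - 1*3 = 4 - 3 = 1)
K = 3
g(L) = 2 - √2*√L (g(L) = 2 - √(L + L) = 2 - √(2*L) = 2 - √2*√L)
P(a, v) = -11/4 (P(a, v) = -3 + (¼)*1 = -3 + ¼ = -11/4)
(g(x(-2)) + P(-3, K))² = ((2 - √2*√1) - 11/4)² = ((2 - 1*√2*1) - 11/4)² = ((2 - √2) - 11/4)² = (-¾ - √2)²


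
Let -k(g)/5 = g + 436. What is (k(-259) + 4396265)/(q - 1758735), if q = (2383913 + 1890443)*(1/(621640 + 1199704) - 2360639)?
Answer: -400274949536/918887466460920399 ≈ -4.3561e-7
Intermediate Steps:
k(g) = -2180 - 5*g (k(g) = -5*(g + 436) = -5*(436 + g) = -2180 - 5*g)
q = -4594436531489242035/455336 (q = 4274356*(1/1821344 - 2360639) = 4274356*(-4299535678815/1821344) = -4594436531489242035/455336 ≈ -1.0090e+13)
(k(-259) + 4396265)/(q - 1758735) = ((-2180 - 5*(-259)) + 4396265)/(-4594436531489242035/455336 - 1758735) = ((-2180 + 1295) + 4396265)/(-4594437332304601995/455336) = (-885 + 4396265)*(-455336/4594437332304601995) = 4395380*(-455336/4594437332304601995) = -400274949536/918887466460920399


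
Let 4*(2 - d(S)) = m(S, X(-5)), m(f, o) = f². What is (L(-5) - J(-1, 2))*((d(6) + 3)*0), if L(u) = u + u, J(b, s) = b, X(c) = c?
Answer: 0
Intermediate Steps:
L(u) = 2*u
d(S) = 2 - S²/4
(L(-5) - J(-1, 2))*((d(6) + 3)*0) = (2*(-5) - 1*(-1))*(((2 - ¼*6²) + 3)*0) = (-10 + 1)*(((2 - ¼*36) + 3)*0) = -9*((2 - 9) + 3)*0 = -9*(-7 + 3)*0 = -(-36)*0 = -9*0 = 0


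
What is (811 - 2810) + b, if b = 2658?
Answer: 659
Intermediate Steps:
(811 - 2810) + b = (811 - 2810) + 2658 = -1999 + 2658 = 659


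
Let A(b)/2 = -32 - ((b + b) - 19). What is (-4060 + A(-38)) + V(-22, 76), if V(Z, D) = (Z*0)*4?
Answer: -3934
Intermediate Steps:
A(b) = -26 - 4*b (A(b) = 2*(-32 - ((b + b) - 19)) = 2*(-32 - (2*b - 19)) = 2*(-32 - (-19 + 2*b)) = 2*(-32 + (19 - 2*b)) = 2*(-13 - 2*b) = -26 - 4*b)
V(Z, D) = 0 (V(Z, D) = 0*4 = 0)
(-4060 + A(-38)) + V(-22, 76) = (-4060 + (-26 - 4*(-38))) + 0 = (-4060 + (-26 + 152)) + 0 = (-4060 + 126) + 0 = -3934 + 0 = -3934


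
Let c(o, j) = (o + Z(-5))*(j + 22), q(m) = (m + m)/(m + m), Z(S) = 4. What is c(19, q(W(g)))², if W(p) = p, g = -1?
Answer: 279841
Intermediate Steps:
q(m) = 1 (q(m) = (2*m)/((2*m)) = (2*m)*(1/(2*m)) = 1)
c(o, j) = (4 + o)*(22 + j) (c(o, j) = (o + 4)*(j + 22) = (4 + o)*(22 + j))
c(19, q(W(g)))² = (88 + 4*1 + 22*19 + 1*19)² = (88 + 4 + 418 + 19)² = 529² = 279841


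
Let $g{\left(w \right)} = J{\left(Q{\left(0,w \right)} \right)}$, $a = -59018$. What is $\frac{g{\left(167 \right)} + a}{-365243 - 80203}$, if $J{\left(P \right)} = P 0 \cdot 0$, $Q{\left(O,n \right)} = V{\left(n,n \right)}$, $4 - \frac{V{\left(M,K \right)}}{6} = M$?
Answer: $\frac{29509}{222723} \approx 0.13249$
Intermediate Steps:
$V{\left(M,K \right)} = 24 - 6 M$
$Q{\left(O,n \right)} = 24 - 6 n$
$J{\left(P \right)} = 0$ ($J{\left(P \right)} = 0 \cdot 0 = 0$)
$g{\left(w \right)} = 0$
$\frac{g{\left(167 \right)} + a}{-365243 - 80203} = \frac{0 - 59018}{-365243 - 80203} = - \frac{59018}{-445446} = \left(-59018\right) \left(- \frac{1}{445446}\right) = \frac{29509}{222723}$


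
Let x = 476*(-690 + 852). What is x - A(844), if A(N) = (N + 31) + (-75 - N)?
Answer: 77156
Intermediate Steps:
A(N) = -44 (A(N) = (31 + N) + (-75 - N) = -44)
x = 77112 (x = 476*162 = 77112)
x - A(844) = 77112 - 1*(-44) = 77112 + 44 = 77156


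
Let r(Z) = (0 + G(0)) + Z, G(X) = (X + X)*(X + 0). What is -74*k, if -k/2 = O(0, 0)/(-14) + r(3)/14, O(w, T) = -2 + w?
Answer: 370/7 ≈ 52.857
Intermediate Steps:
G(X) = 2*X**2 (G(X) = (2*X)*X = 2*X**2)
r(Z) = Z (r(Z) = (0 + 2*0**2) + Z = (0 + 2*0) + Z = (0 + 0) + Z = 0 + Z = Z)
k = -5/7 (k = -2*((-2 + 0)/(-14) + 3/14) = -2*(-2*(-1/14) + 3*(1/14)) = -2*(1/7 + 3/14) = -2*5/14 = -5/7 ≈ -0.71429)
-74*k = -74*(-5/7) = 370/7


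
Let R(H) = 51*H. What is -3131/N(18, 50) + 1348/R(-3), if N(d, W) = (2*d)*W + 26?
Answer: -2940491/279378 ≈ -10.525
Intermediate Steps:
N(d, W) = 26 + 2*W*d (N(d, W) = 2*W*d + 26 = 26 + 2*W*d)
-3131/N(18, 50) + 1348/R(-3) = -3131/(26 + 2*50*18) + 1348/((51*(-3))) = -3131/(26 + 1800) + 1348/(-153) = -3131/1826 + 1348*(-1/153) = -3131*1/1826 - 1348/153 = -3131/1826 - 1348/153 = -2940491/279378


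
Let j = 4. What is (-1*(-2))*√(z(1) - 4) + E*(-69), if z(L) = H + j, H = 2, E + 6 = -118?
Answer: 8556 + 2*√2 ≈ 8558.8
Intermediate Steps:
E = -124 (E = -6 - 118 = -124)
z(L) = 6 (z(L) = 2 + 4 = 6)
(-1*(-2))*√(z(1) - 4) + E*(-69) = (-1*(-2))*√(6 - 4) - 124*(-69) = 2*√2 + 8556 = 8556 + 2*√2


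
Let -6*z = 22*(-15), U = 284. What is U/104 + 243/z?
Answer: 10223/1430 ≈ 7.1489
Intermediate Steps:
z = 55 (z = -11*(-15)/3 = -⅙*(-330) = 55)
U/104 + 243/z = 284/104 + 243/55 = 284*(1/104) + 243*(1/55) = 71/26 + 243/55 = 10223/1430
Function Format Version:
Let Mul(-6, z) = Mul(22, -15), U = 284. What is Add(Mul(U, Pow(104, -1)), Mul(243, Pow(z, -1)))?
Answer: Rational(10223, 1430) ≈ 7.1489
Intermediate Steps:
z = 55 (z = Mul(Rational(-1, 6), Mul(22, -15)) = Mul(Rational(-1, 6), -330) = 55)
Add(Mul(U, Pow(104, -1)), Mul(243, Pow(z, -1))) = Add(Mul(284, Pow(104, -1)), Mul(243, Pow(55, -1))) = Add(Mul(284, Rational(1, 104)), Mul(243, Rational(1, 55))) = Add(Rational(71, 26), Rational(243, 55)) = Rational(10223, 1430)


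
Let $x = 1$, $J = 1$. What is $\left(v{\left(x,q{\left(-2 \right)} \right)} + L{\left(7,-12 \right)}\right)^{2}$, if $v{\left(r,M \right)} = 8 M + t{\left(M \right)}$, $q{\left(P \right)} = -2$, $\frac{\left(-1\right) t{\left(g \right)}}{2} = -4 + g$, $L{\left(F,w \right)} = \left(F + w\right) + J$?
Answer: $64$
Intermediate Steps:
$L{\left(F,w \right)} = 1 + F + w$ ($L{\left(F,w \right)} = \left(F + w\right) + 1 = 1 + F + w$)
$t{\left(g \right)} = 8 - 2 g$ ($t{\left(g \right)} = - 2 \left(-4 + g\right) = 8 - 2 g$)
$v{\left(r,M \right)} = 8 + 6 M$ ($v{\left(r,M \right)} = 8 M - \left(-8 + 2 M\right) = 8 + 6 M$)
$\left(v{\left(x,q{\left(-2 \right)} \right)} + L{\left(7,-12 \right)}\right)^{2} = \left(\left(8 + 6 \left(-2\right)\right) + \left(1 + 7 - 12\right)\right)^{2} = \left(\left(8 - 12\right) - 4\right)^{2} = \left(-4 - 4\right)^{2} = \left(-8\right)^{2} = 64$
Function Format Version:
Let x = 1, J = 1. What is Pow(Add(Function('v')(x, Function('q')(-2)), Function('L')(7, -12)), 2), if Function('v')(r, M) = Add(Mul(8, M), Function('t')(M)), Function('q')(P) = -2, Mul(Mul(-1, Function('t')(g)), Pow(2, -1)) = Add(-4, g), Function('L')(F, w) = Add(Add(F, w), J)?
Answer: 64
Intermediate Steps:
Function('L')(F, w) = Add(1, F, w) (Function('L')(F, w) = Add(Add(F, w), 1) = Add(1, F, w))
Function('t')(g) = Add(8, Mul(-2, g)) (Function('t')(g) = Mul(-2, Add(-4, g)) = Add(8, Mul(-2, g)))
Function('v')(r, M) = Add(8, Mul(6, M)) (Function('v')(r, M) = Add(Mul(8, M), Add(8, Mul(-2, M))) = Add(8, Mul(6, M)))
Pow(Add(Function('v')(x, Function('q')(-2)), Function('L')(7, -12)), 2) = Pow(Add(Add(8, Mul(6, -2)), Add(1, 7, -12)), 2) = Pow(Add(Add(8, -12), -4), 2) = Pow(Add(-4, -4), 2) = Pow(-8, 2) = 64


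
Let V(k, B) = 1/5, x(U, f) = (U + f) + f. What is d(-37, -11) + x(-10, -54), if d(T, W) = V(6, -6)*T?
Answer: -627/5 ≈ -125.40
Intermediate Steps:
x(U, f) = U + 2*f
V(k, B) = ⅕
d(T, W) = T/5
d(-37, -11) + x(-10, -54) = (⅕)*(-37) + (-10 + 2*(-54)) = -37/5 + (-10 - 108) = -37/5 - 118 = -627/5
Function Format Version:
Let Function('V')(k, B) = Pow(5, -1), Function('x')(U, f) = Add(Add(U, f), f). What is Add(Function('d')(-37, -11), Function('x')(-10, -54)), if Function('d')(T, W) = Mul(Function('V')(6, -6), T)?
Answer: Rational(-627, 5) ≈ -125.40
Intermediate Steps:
Function('x')(U, f) = Add(U, Mul(2, f))
Function('V')(k, B) = Rational(1, 5)
Function('d')(T, W) = Mul(Rational(1, 5), T)
Add(Function('d')(-37, -11), Function('x')(-10, -54)) = Add(Mul(Rational(1, 5), -37), Add(-10, Mul(2, -54))) = Add(Rational(-37, 5), Add(-10, -108)) = Add(Rational(-37, 5), -118) = Rational(-627, 5)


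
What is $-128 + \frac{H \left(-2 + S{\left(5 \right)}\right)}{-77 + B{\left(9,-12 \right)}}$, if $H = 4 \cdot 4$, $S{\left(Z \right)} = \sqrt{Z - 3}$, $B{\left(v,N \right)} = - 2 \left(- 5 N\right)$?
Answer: $- \frac{25184}{197} - \frac{16 \sqrt{2}}{197} \approx -127.95$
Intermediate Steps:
$B{\left(v,N \right)} = 10 N$
$S{\left(Z \right)} = \sqrt{-3 + Z}$
$H = 16$
$-128 + \frac{H \left(-2 + S{\left(5 \right)}\right)}{-77 + B{\left(9,-12 \right)}} = -128 + \frac{16 \left(-2 + \sqrt{-3 + 5}\right)}{-77 + 10 \left(-12\right)} = -128 + \frac{16 \left(-2 + \sqrt{2}\right)}{-77 - 120} = -128 + \frac{-32 + 16 \sqrt{2}}{-197} = -128 + \left(-32 + 16 \sqrt{2}\right) \left(- \frac{1}{197}\right) = -128 + \left(\frac{32}{197} - \frac{16 \sqrt{2}}{197}\right) = - \frac{25184}{197} - \frac{16 \sqrt{2}}{197}$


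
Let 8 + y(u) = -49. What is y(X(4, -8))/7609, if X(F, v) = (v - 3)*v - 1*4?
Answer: -57/7609 ≈ -0.0074911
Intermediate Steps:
X(F, v) = -4 + v*(-3 + v) (X(F, v) = (-3 + v)*v - 4 = v*(-3 + v) - 4 = -4 + v*(-3 + v))
y(u) = -57 (y(u) = -8 - 49 = -57)
y(X(4, -8))/7609 = -57/7609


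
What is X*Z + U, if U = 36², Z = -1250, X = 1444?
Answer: -1803704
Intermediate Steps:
U = 1296
X*Z + U = 1444*(-1250) + 1296 = -1805000 + 1296 = -1803704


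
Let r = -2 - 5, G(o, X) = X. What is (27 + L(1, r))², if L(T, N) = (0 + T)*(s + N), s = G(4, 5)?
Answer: 625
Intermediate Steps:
r = -7
s = 5
L(T, N) = T*(5 + N) (L(T, N) = (0 + T)*(5 + N) = T*(5 + N))
(27 + L(1, r))² = (27 + 1*(5 - 7))² = (27 + 1*(-2))² = (27 - 2)² = 25² = 625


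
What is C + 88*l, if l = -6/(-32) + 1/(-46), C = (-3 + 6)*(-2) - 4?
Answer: 211/46 ≈ 4.5870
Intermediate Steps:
C = -10 (C = 3*(-2) - 4 = -6 - 4 = -10)
l = 61/368 (l = -6*(-1/32) + 1*(-1/46) = 3/16 - 1/46 = 61/368 ≈ 0.16576)
C + 88*l = -10 + 88*(61/368) = -10 + 671/46 = 211/46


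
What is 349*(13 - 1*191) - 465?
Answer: -62587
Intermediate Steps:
349*(13 - 1*191) - 465 = 349*(13 - 191) - 465 = 349*(-178) - 465 = -62122 - 465 = -62587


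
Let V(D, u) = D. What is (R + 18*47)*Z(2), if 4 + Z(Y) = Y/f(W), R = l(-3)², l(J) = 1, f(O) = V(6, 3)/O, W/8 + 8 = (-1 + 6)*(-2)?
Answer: -44044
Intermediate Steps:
W = -144 (W = -64 + 8*((-1 + 6)*(-2)) = -64 + 8*(5*(-2)) = -64 + 8*(-10) = -64 - 80 = -144)
f(O) = 6/O
R = 1 (R = 1² = 1)
Z(Y) = -4 - 24*Y (Z(Y) = -4 + Y/((6/(-144))) = -4 + Y/((6*(-1/144))) = -4 + Y/(-1/24) = -4 + Y*(-24) = -4 - 24*Y)
(R + 18*47)*Z(2) = (1 + 18*47)*(-4 - 24*2) = (1 + 846)*(-4 - 48) = 847*(-52) = -44044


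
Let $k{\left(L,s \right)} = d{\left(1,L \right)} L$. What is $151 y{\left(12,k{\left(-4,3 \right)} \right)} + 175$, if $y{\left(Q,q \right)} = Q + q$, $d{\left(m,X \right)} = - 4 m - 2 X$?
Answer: $-429$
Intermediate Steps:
$k{\left(L,s \right)} = L \left(-4 - 2 L\right)$ ($k{\left(L,s \right)} = \left(\left(-4\right) 1 - 2 L\right) L = \left(-4 - 2 L\right) L = L \left(-4 - 2 L\right)$)
$151 y{\left(12,k{\left(-4,3 \right)} \right)} + 175 = 151 \left(12 - - 8 \left(2 - 4\right)\right) + 175 = 151 \left(12 - \left(-8\right) \left(-2\right)\right) + 175 = 151 \left(12 - 16\right) + 175 = 151 \left(-4\right) + 175 = -604 + 175 = -429$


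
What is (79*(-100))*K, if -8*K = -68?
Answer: -67150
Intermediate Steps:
K = 17/2 (K = -⅛*(-68) = 17/2 ≈ 8.5000)
(79*(-100))*K = (79*(-100))*(17/2) = -7900*17/2 = -67150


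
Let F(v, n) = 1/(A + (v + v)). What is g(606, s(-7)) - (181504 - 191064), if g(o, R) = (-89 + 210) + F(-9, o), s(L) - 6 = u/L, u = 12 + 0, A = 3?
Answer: 145214/15 ≈ 9680.9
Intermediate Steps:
F(v, n) = 1/(3 + 2*v) (F(v, n) = 1/(3 + (v + v)) = 1/(3 + 2*v))
u = 12
s(L) = 6 + 12/L
g(o, R) = 1814/15 (g(o, R) = (-89 + 210) + 1/(3 + 2*(-9)) = 121 + 1/(3 - 18) = 121 + 1/(-15) = 121 - 1/15 = 1814/15)
g(606, s(-7)) - (181504 - 191064) = 1814/15 - (181504 - 191064) = 1814/15 - 1*(-9560) = 1814/15 + 9560 = 145214/15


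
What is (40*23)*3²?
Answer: 8280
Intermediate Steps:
(40*23)*3² = 920*9 = 8280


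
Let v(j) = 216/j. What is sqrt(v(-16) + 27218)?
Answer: sqrt(108818)/2 ≈ 164.94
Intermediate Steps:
sqrt(v(-16) + 27218) = sqrt(216/(-16) + 27218) = sqrt(216*(-1/16) + 27218) = sqrt(-27/2 + 27218) = sqrt(54409/2) = sqrt(108818)/2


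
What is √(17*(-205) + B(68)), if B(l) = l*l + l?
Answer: √1207 ≈ 34.742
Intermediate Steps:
B(l) = l + l² (B(l) = l² + l = l + l²)
√(17*(-205) + B(68)) = √(17*(-205) + 68*(1 + 68)) = √(-3485 + 68*69) = √(-3485 + 4692) = √1207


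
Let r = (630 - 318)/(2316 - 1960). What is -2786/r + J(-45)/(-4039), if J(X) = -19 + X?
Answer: -500740607/157521 ≈ -3178.9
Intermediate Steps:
r = 78/89 (r = 312/356 = 312*(1/356) = 78/89 ≈ 0.87640)
-2786/r + J(-45)/(-4039) = -2786/78/89 + (-19 - 45)/(-4039) = -2786*89/78 - 64*(-1/4039) = -123977/39 + 64/4039 = -500740607/157521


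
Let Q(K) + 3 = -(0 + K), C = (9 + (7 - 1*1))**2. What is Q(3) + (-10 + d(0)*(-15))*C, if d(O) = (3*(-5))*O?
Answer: -2256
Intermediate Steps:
C = 225 (C = (9 + (7 - 1))**2 = (9 + 6)**2 = 15**2 = 225)
Q(K) = -3 - K (Q(K) = -3 - (0 + K) = -3 - K)
d(O) = -15*O
Q(3) + (-10 + d(0)*(-15))*C = (-3 - 1*3) + (-10 - 15*0*(-15))*225 = (-3 - 3) + (-10 + 0*(-15))*225 = -6 + (-10 + 0)*225 = -6 - 10*225 = -6 - 2250 = -2256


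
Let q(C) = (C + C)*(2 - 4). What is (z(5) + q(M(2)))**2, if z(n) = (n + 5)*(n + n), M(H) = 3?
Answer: 7744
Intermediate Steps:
q(C) = -4*C (q(C) = (2*C)*(-2) = -4*C)
z(n) = 2*n*(5 + n) (z(n) = (5 + n)*(2*n) = 2*n*(5 + n))
(z(5) + q(M(2)))**2 = (2*5*(5 + 5) - 4*3)**2 = (2*5*10 - 12)**2 = (100 - 12)**2 = 88**2 = 7744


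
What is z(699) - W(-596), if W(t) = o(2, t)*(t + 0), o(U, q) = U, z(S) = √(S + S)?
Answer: 1192 + √1398 ≈ 1229.4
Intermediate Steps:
z(S) = √2*√S (z(S) = √(2*S) = √2*√S)
W(t) = 2*t (W(t) = 2*(t + 0) = 2*t)
z(699) - W(-596) = √2*√699 - 2*(-596) = √1398 - 1*(-1192) = √1398 + 1192 = 1192 + √1398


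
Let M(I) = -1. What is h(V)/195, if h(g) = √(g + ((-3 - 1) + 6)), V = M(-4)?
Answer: 1/195 ≈ 0.0051282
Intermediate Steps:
V = -1
h(g) = √(2 + g) (h(g) = √(g + (-4 + 6)) = √(g + 2) = √(2 + g))
h(V)/195 = √(2 - 1)/195 = √1*(1/195) = 1*(1/195) = 1/195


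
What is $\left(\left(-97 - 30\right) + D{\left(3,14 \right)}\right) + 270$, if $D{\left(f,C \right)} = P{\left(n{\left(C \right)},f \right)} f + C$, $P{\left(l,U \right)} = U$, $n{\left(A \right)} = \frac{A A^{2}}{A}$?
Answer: $166$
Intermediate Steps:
$n{\left(A \right)} = A^{2}$ ($n{\left(A \right)} = \frac{A^{3}}{A} = A^{2}$)
$D{\left(f,C \right)} = C + f^{2}$ ($D{\left(f,C \right)} = f f + C = f^{2} + C = C + f^{2}$)
$\left(\left(-97 - 30\right) + D{\left(3,14 \right)}\right) + 270 = \left(\left(-97 - 30\right) + \left(14 + 3^{2}\right)\right) + 270 = \left(-127 + \left(14 + 9\right)\right) + 270 = \left(-127 + 23\right) + 270 = -104 + 270 = 166$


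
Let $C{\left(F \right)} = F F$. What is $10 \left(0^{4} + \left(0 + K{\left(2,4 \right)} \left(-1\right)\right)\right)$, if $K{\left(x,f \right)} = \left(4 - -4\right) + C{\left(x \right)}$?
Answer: $-120$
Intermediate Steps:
$C{\left(F \right)} = F^{2}$
$K{\left(x,f \right)} = 8 + x^{2}$ ($K{\left(x,f \right)} = \left(4 - -4\right) + x^{2} = \left(4 + 4\right) + x^{2} = 8 + x^{2}$)
$10 \left(0^{4} + \left(0 + K{\left(2,4 \right)} \left(-1\right)\right)\right) = 10 \left(0^{4} + \left(0 + \left(8 + 2^{2}\right) \left(-1\right)\right)\right) = 10 \left(0 + \left(0 + \left(8 + 4\right) \left(-1\right)\right)\right) = 10 \left(0 + \left(0 + 12 \left(-1\right)\right)\right) = 10 \left(0 + \left(0 - 12\right)\right) = 10 \left(0 - 12\right) = 10 \left(-12\right) = -120$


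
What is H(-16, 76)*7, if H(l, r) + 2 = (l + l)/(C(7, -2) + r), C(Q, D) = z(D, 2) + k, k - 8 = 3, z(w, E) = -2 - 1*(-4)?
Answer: -1470/89 ≈ -16.517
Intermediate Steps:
z(w, E) = 2 (z(w, E) = -2 + 4 = 2)
k = 11 (k = 8 + 3 = 11)
C(Q, D) = 13 (C(Q, D) = 2 + 11 = 13)
H(l, r) = -2 + 2*l/(13 + r) (H(l, r) = -2 + (l + l)/(13 + r) = -2 + (2*l)/(13 + r) = -2 + 2*l/(13 + r))
H(-16, 76)*7 = (2*(-13 - 16 - 1*76)/(13 + 76))*7 = (2*(-13 - 16 - 76)/89)*7 = (2*(1/89)*(-105))*7 = -210/89*7 = -1470/89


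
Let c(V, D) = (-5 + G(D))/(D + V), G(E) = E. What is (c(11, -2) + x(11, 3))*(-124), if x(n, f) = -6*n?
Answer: 74524/9 ≈ 8280.4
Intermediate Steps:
c(V, D) = (-5 + D)/(D + V)
(c(11, -2) + x(11, 3))*(-124) = ((-5 - 2)/(-2 + 11) - 6*11)*(-124) = (-7/9 - 66)*(-124) = -601/9*(-124) = 74524/9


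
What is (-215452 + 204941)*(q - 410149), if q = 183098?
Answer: 2386533061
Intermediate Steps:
(-215452 + 204941)*(q - 410149) = (-215452 + 204941)*(183098 - 410149) = -10511*(-227051) = 2386533061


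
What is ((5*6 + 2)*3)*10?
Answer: 960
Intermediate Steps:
((5*6 + 2)*3)*10 = ((30 + 2)*3)*10 = (32*3)*10 = 96*10 = 960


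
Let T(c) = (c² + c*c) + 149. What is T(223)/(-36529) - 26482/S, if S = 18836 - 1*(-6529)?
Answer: -3493892533/926558085 ≈ -3.7708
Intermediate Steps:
S = 25365 (S = 18836 + 6529 = 25365)
T(c) = 149 + 2*c² (T(c) = (c² + c²) + 149 = 2*c² + 149 = 149 + 2*c²)
T(223)/(-36529) - 26482/S = (149 + 2*223²)/(-36529) - 26482/25365 = (149 + 2*49729)*(-1/36529) - 26482*1/25365 = (149 + 99458)*(-1/36529) - 26482/25365 = 99607*(-1/36529) - 26482/25365 = -99607/36529 - 26482/25365 = -3493892533/926558085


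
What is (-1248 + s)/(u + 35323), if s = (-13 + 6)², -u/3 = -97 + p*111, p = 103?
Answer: -1199/1315 ≈ -0.91179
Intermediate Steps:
u = -34008 (u = -3*(-97 + 103*111) = -3*(-97 + 11433) = -3*11336 = -34008)
s = 49 (s = (-7)² = 49)
(-1248 + s)/(u + 35323) = (-1248 + 49)/(-34008 + 35323) = -1199/1315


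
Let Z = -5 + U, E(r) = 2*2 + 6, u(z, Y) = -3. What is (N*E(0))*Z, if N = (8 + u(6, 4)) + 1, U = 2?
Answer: -180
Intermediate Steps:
E(r) = 10 (E(r) = 4 + 6 = 10)
Z = -3 (Z = -5 + 2 = -3)
N = 6 (N = (8 - 3) + 1 = 5 + 1 = 6)
(N*E(0))*Z = (6*10)*(-3) = 60*(-3) = -180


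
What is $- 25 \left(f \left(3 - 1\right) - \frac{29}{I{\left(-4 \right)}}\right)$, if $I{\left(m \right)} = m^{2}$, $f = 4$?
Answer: $- \frac{2475}{16} \approx -154.69$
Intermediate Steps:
$- 25 \left(f \left(3 - 1\right) - \frac{29}{I{\left(-4 \right)}}\right) = - 25 \left(4 \left(3 - 1\right) - \frac{29}{\left(-4\right)^{2}}\right) = - 25 \left(4 \cdot 2 - \frac{29}{16}\right) = - 25 \left(8 - \frac{29}{16}\right) = \left(-25\right) \frac{99}{16} = - \frac{2475}{16}$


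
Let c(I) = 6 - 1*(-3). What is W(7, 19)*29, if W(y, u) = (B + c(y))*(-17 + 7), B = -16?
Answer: 2030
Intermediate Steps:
c(I) = 9 (c(I) = 6 + 3 = 9)
W(y, u) = 70 (W(y, u) = (-16 + 9)*(-17 + 7) = -7*(-10) = 70)
W(7, 19)*29 = 70*29 = 2030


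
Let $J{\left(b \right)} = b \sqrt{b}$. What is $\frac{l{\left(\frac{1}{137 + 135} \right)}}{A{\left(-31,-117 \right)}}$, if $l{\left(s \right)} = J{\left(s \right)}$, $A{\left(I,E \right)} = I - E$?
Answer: $\frac{\sqrt{17}}{1590656} \approx 2.5921 \cdot 10^{-6}$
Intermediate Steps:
$J{\left(b \right)} = b^{\frac{3}{2}}$
$l{\left(s \right)} = s^{\frac{3}{2}}$
$\frac{l{\left(\frac{1}{137 + 135} \right)}}{A{\left(-31,-117 \right)}} = \frac{\left(\frac{1}{137 + 135}\right)^{\frac{3}{2}}}{-31 - -117} = \frac{\left(\frac{1}{272}\right)^{\frac{3}{2}}}{-31 + 117} = \frac{1}{1088 \sqrt{17} \cdot 86} = \frac{\sqrt{17}}{18496} \cdot \frac{1}{86} = \frac{\sqrt{17}}{1590656}$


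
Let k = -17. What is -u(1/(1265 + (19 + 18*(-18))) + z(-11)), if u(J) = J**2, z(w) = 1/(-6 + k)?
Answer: -877969/487526400 ≈ -0.0018009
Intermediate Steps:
z(w) = -1/23 (z(w) = 1/(-6 - 17) = 1/(-23) = -1/23)
-u(1/(1265 + (19 + 18*(-18))) + z(-11)) = -(1/(1265 + (19 + 18*(-18))) - 1/23)**2 = -(1/(1265 + (19 - 324)) - 1/23)**2 = -(1/(1265 - 305) - 1/23)**2 = -(1/960 - 1/23)**2 = -(-937/22080)**2 = -1*877969/487526400 = -877969/487526400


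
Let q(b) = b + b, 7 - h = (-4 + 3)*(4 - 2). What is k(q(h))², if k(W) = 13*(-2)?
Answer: 676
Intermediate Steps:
h = 9 (h = 7 - (-4 + 3)*(4 - 2) = 7 - (-1)*2 = 7 - 1*(-2) = 7 + 2 = 9)
q(b) = 2*b
k(W) = -26
k(q(h))² = (-26)² = 676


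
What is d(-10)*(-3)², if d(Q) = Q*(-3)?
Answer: 270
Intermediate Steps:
d(Q) = -3*Q
d(-10)*(-3)² = -3*(-10)*(-3)² = 30*9 = 270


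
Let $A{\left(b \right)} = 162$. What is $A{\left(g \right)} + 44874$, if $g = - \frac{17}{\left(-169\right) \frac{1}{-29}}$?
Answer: $45036$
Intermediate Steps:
$g = - \frac{493}{169}$ ($g = - \frac{17}{\left(-169\right) \left(- \frac{1}{29}\right)} = - \frac{17}{\frac{169}{29}} = \left(-17\right) \frac{29}{169} = - \frac{493}{169} \approx -2.9172$)
$A{\left(g \right)} + 44874 = 162 + 44874 = 45036$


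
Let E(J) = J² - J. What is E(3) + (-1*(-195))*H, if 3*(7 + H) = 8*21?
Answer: 9561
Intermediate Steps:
H = 49 (H = -7 + (8*21)/3 = -7 + (⅓)*168 = -7 + 56 = 49)
E(3) + (-1*(-195))*H = 3*(-1 + 3) - 1*(-195)*49 = 3*2 + 195*49 = 6 + 9555 = 9561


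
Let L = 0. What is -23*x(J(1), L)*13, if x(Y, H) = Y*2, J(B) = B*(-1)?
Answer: 598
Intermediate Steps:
J(B) = -B
x(Y, H) = 2*Y
-23*x(J(1), L)*13 = -46*(-1*1)*13 = -46*(-1)*13 = -23*(-2)*13 = 46*13 = 598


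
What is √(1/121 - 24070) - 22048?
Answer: -22048 + I*√2912469/11 ≈ -22048.0 + 155.15*I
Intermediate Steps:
√(1/121 - 24070) - 22048 = √(-2912469/121) - 22048 = I*√2912469/11 - 22048 = -22048 + I*√2912469/11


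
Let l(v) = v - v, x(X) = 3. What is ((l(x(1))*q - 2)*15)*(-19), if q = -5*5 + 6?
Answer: 570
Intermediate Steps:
q = -19 (q = -25 + 6 = -19)
l(v) = 0
((l(x(1))*q - 2)*15)*(-19) = ((0*(-19) - 2)*15)*(-19) = ((0 - 2)*15)*(-19) = -2*15*(-19) = -30*(-19) = 570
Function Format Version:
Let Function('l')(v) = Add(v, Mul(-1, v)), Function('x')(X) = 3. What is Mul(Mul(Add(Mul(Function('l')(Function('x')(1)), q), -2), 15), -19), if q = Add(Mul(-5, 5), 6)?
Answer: 570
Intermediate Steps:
q = -19 (q = Add(-25, 6) = -19)
Function('l')(v) = 0
Mul(Mul(Add(Mul(Function('l')(Function('x')(1)), q), -2), 15), -19) = Mul(Mul(Add(Mul(0, -19), -2), 15), -19) = Mul(Mul(Add(0, -2), 15), -19) = Mul(Mul(-2, 15), -19) = Mul(-30, -19) = 570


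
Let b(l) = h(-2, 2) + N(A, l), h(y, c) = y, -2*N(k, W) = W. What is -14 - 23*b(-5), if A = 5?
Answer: -51/2 ≈ -25.500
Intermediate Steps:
N(k, W) = -W/2
b(l) = -2 - l/2
-14 - 23*b(-5) = -14 - 23*(-2 - 1/2*(-5)) = -14 - 23*(-2 + 5/2) = -14 - 23*1/2 = -14 - 23/2 = -51/2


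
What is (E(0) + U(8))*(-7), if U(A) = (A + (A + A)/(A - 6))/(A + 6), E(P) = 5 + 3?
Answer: -64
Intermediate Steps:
E(P) = 8
U(A) = (A + 2*A/(-6 + A))/(6 + A) (U(A) = (A + (2*A)/(-6 + A))/(6 + A) = (A + 2*A/(-6 + A))/(6 + A))
(E(0) + U(8))*(-7) = (8 + 8*(-4 + 8)/(-36 + 8**2))*(-7) = (8 + 8*4/(-36 + 64))*(-7) = (8 + 8*4/28)*(-7) = (8 + 8*(1/28)*4)*(-7) = (8 + 8/7)*(-7) = (64/7)*(-7) = -64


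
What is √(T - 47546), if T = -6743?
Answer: 233*I ≈ 233.0*I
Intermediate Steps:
√(T - 47546) = √(-6743 - 47546) = √(-54289) = 233*I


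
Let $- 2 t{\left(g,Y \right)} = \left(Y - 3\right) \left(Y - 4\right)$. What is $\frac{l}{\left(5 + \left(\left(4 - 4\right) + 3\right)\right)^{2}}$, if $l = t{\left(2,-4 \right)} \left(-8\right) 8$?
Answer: $28$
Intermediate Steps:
$t{\left(g,Y \right)} = - \frac{\left(-4 + Y\right) \left(-3 + Y\right)}{2}$ ($t{\left(g,Y \right)} = - \frac{\left(Y - 3\right) \left(Y - 4\right)}{2} = - \frac{\left(-3 + Y\right) \left(-4 + Y\right)}{2} = - \frac{\left(-4 + Y\right) \left(-3 + Y\right)}{2}$)
$l = 1792$ ($l = \left(-6 - \frac{\left(-4\right)^{2}}{2} + \frac{7}{2} \left(-4\right)\right) \left(-8\right) 8 = \left(-6 - 8 - 14\right) \left(-8\right) 8 = \left(-28\right) \left(-8\right) 8 = 224 \cdot 8 = 1792$)
$\frac{l}{\left(5 + \left(\left(4 - 4\right) + 3\right)\right)^{2}} = \frac{1792}{\left(5 + \left(\left(4 - 4\right) + 3\right)\right)^{2}} = \frac{1792}{\left(5 + \left(0 + 3\right)\right)^{2}} = \frac{1792}{\left(5 + 3\right)^{2}} = \frac{1792}{8^{2}} = \frac{1792}{64} = 1792 \cdot \frac{1}{64} = 28$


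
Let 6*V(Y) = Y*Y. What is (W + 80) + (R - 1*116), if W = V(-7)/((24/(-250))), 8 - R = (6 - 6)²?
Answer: -8141/72 ≈ -113.07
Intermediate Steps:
V(Y) = Y²/6 (V(Y) = (Y*Y)/6 = Y²/6)
R = 8 (R = 8 - (6 - 6)² = 8 - 1*0² = 8 - 1*0 = 8 + 0 = 8)
W = -6125/72 (W = ((⅙)*(-7)²)/((24/(-250))) = ((⅙)*49)/((24*(-1/250))) = 49/(6*(-12/125)) = (49/6)*(-125/12) = -6125/72 ≈ -85.069)
(W + 80) + (R - 1*116) = (-6125/72 + 80) + (8 - 1*116) = -365/72 + (8 - 116) = -365/72 - 108 = -8141/72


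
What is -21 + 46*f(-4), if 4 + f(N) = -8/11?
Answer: -2623/11 ≈ -238.45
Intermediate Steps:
f(N) = -52/11 (f(N) = -4 - 8/11 = -52/11)
-21 + 46*f(-4) = -21 + 46*(-52/11) = -21 - 2392/11 = -2623/11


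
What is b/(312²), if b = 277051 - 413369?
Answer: -5243/3744 ≈ -1.4004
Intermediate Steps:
b = -136318
b/(312²) = -136318/(312²) = -136318/97344 = -136318*1/97344 = -5243/3744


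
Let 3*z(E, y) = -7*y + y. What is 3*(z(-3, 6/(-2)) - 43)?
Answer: -111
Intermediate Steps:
z(E, y) = -2*y (z(E, y) = (-7*y + y)/3 = (-6*y)/3 = -2*y)
3*(z(-3, 6/(-2)) - 43) = 3*(-12/(-2) - 43) = 3*(-12*(-1)/2 - 43) = 3*(-2*(-3) - 43) = 3*(6 - 43) = 3*(-37) = -111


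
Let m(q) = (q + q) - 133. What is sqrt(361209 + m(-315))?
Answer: sqrt(360446) ≈ 600.37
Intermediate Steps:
m(q) = -133 + 2*q (m(q) = 2*q - 133 = -133 + 2*q)
sqrt(361209 + m(-315)) = sqrt(361209 + (-133 + 2*(-315))) = sqrt(361209 + (-133 - 630)) = sqrt(361209 - 763) = sqrt(360446)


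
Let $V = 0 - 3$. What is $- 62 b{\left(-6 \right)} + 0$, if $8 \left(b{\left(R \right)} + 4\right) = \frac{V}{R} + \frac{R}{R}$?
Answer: $\frac{1891}{8} \approx 236.38$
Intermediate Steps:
$V = -3$
$b{\left(R \right)} = - \frac{31}{8} - \frac{3}{8 R}$ ($b{\left(R \right)} = -4 + \frac{- \frac{3}{R} + \frac{R}{R}}{8} = -4 + \frac{- \frac{3}{R} + 1}{8} = -4 + \frac{1 - \frac{3}{R}}{8} = -4 + \left(\frac{1}{8} - \frac{3}{8 R}\right) = - \frac{31}{8} - \frac{3}{8 R}$)
$- 62 b{\left(-6 \right)} + 0 = - 62 \frac{-3 - -186}{8 \left(-6\right)} + 0 = - 62 \cdot \frac{1}{8} \left(- \frac{1}{6}\right) \left(-3 + 186\right) + 0 = - 62 \cdot \frac{1}{8} \left(- \frac{1}{6}\right) 183 + 0 = \left(-62\right) \left(- \frac{61}{16}\right) + 0 = \frac{1891}{8} + 0 = \frac{1891}{8}$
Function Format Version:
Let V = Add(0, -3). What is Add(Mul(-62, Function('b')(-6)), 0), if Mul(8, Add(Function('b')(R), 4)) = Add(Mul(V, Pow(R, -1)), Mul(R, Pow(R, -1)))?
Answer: Rational(1891, 8) ≈ 236.38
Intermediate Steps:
V = -3
Function('b')(R) = Add(Rational(-31, 8), Mul(Rational(-3, 8), Pow(R, -1))) (Function('b')(R) = Add(-4, Mul(Rational(1, 8), Add(Mul(-3, Pow(R, -1)), Mul(R, Pow(R, -1))))) = Add(-4, Mul(Rational(1, 8), Add(Mul(-3, Pow(R, -1)), 1))) = Add(-4, Mul(Rational(1, 8), Add(1, Mul(-3, Pow(R, -1))))) = Add(-4, Add(Rational(1, 8), Mul(Rational(-3, 8), Pow(R, -1)))) = Add(Rational(-31, 8), Mul(Rational(-3, 8), Pow(R, -1))))
Add(Mul(-62, Function('b')(-6)), 0) = Add(Mul(-62, Mul(Rational(1, 8), Pow(-6, -1), Add(-3, Mul(-31, -6)))), 0) = Add(Mul(-62, Mul(Rational(1, 8), Rational(-1, 6), Add(-3, 186))), 0) = Add(Mul(-62, Mul(Rational(1, 8), Rational(-1, 6), 183)), 0) = Add(Mul(-62, Rational(-61, 16)), 0) = Add(Rational(1891, 8), 0) = Rational(1891, 8)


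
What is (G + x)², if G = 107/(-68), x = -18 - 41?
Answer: 16966161/4624 ≈ 3669.2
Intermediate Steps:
x = -59
G = -107/68 (G = 107*(-1/68) = -107/68 ≈ -1.5735)
(G + x)² = (-107/68 - 59)² = (-4119/68)² = 16966161/4624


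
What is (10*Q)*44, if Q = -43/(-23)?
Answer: 18920/23 ≈ 822.61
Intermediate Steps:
Q = 43/23 (Q = -43*(-1/23) = 43/23 ≈ 1.8696)
(10*Q)*44 = (10*(43/23))*44 = (430/23)*44 = 18920/23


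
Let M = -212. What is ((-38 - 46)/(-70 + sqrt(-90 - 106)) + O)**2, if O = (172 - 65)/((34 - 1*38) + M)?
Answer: 2998897/7884864 + 1849*I/6084 ≈ 0.38034 + 0.30391*I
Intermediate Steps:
O = -107/216 (O = (172 - 65)/((34 - 1*38) - 212) = 107/((34 - 38) - 212) = 107/(-4 - 212) = 107/(-216) = 107*(-1/216) = -107/216 ≈ -0.49537)
((-38 - 46)/(-70 + sqrt(-90 - 106)) + O)**2 = ((-38 - 46)/(-70 + sqrt(-90 - 106)) - 107/216)**2 = (-84/(-70 + sqrt(-196)) - 107/216)**2 = (-84*(-70 - 14*I)/5096 - 107/216)**2 = (-3*(-70 - 14*I)/182 - 107/216)**2 = (-107/216 - 3*(-70 - 14*I)/182)**2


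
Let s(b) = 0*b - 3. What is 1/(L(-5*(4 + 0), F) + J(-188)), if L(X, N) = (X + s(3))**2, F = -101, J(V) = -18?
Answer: 1/511 ≈ 0.0019569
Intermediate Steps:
s(b) = -3 (s(b) = 0 - 3 = -3)
L(X, N) = (-3 + X)**2 (L(X, N) = (X - 3)**2 = (-3 + X)**2)
1/(L(-5*(4 + 0), F) + J(-188)) = 1/((-3 - 5*(4 + 0))**2 - 18) = 1/((-3 - 5*4)**2 - 18) = 1/((-3 - 20)**2 - 18) = 1/((-23)**2 - 18) = 1/(529 - 18) = 1/511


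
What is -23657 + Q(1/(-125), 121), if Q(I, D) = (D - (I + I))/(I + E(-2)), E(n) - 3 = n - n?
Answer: -8832591/374 ≈ -23617.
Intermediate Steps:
E(n) = 3 (E(n) = 3 + (n - n) = 3 + 0 = 3)
Q(I, D) = (D - 2*I)/(3 + I) (Q(I, D) = (D - (I + I))/(I + 3) = (D - 2*I)/(3 + I))
-23657 + Q(1/(-125), 121) = -23657 + (121 - 2/(-125))/(3 + 1/(-125)) = -23657 + (121 - 2*(-1/125))/(3 - 1/125) = -23657 + (121 + 2/125)/(374/125) = -23657 + (125/374)*(15127/125) = -23657 + 15127/374 = -8832591/374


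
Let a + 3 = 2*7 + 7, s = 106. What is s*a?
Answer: 1908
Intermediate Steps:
a = 18 (a = -3 + (2*7 + 7) = -3 + (14 + 7) = -3 + 21 = 18)
s*a = 106*18 = 1908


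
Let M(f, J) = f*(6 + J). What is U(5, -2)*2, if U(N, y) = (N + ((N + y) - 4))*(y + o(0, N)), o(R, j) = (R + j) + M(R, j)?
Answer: 24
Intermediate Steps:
o(R, j) = R + j + R*(6 + j) (o(R, j) = (R + j) + R*(6 + j) = R + j + R*(6 + j))
U(N, y) = (N + y)*(-4 + y + 2*N) (U(N, y) = (N + ((N + y) - 4))*(y + (0 + N + 0*(6 + N))) = (N + (-4 + N + y))*(y + (0 + N + 0)) = (-4 + y + 2*N)*(y + N) = (-4 + y + 2*N)*(N + y) = (N + y)*(-4 + y + 2*N))
U(5, -2)*2 = ((-2)² - 4*5 - 4*(-2) + 2*5² + 3*5*(-2))*2 = (4 - 20 + 8 + 2*25 - 30)*2 = (4 - 20 + 8 + 50 - 30)*2 = 12*2 = 24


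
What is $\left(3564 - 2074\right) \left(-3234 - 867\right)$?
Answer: $-6110490$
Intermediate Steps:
$\left(3564 - 2074\right) \left(-3234 - 867\right) = 1490 \left(-4101\right) = -6110490$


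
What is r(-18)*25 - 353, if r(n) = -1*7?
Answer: -528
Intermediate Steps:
r(n) = -7
r(-18)*25 - 353 = -7*25 - 353 = -175 - 353 = -528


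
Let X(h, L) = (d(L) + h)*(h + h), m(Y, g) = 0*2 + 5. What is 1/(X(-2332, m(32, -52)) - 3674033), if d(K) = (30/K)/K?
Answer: 5/35984091 ≈ 1.3895e-7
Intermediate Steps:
d(K) = 30/K²
m(Y, g) = 5 (m(Y, g) = 0 + 5 = 5)
X(h, L) = 2*h*(h + 30/L²) (X(h, L) = (30/L² + h)*(h + h) = (h + 30/L²)*(2*h) = 2*h*(h + 30/L²))
1/(X(-2332, m(32, -52)) - 3674033) = 1/((2*(-2332)² + 60*(-2332)/5²) - 3674033) = 1/((2*5438224 + 60*(-2332)*(1/25)) - 3674033) = 1/((10876448 - 27984/5) - 3674033) = 1/(54354256/5 - 3674033) = 1/(35984091/5) = 5/35984091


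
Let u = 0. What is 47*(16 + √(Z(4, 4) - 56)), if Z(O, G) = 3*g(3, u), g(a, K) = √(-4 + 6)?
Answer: 752 + 47*√(-56 + 3*√2) ≈ 752.0 + 338.13*I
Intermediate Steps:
g(a, K) = √2
Z(O, G) = 3*√2
47*(16 + √(Z(4, 4) - 56)) = 47*(16 + √(3*√2 - 56)) = 47*(16 + √(-56 + 3*√2)) = 752 + 47*√(-56 + 3*√2)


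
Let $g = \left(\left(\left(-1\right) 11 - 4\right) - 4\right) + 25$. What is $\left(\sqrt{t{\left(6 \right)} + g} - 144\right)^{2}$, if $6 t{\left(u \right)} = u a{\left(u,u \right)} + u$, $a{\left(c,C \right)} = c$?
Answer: $\left(144 - \sqrt{13}\right)^{2} \approx 19711.0$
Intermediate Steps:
$g = 6$ ($g = \left(\left(-11 - 4\right) - 4\right) + 25 = \left(-15 - 4\right) + 25 = -19 + 25 = 6$)
$t{\left(u \right)} = \frac{u}{6} + \frac{u^{2}}{6}$ ($t{\left(u \right)} = \frac{u u + u}{6} = \frac{u^{2} + u}{6} = \frac{u + u^{2}}{6} = \frac{u}{6} + \frac{u^{2}}{6}$)
$\left(\sqrt{t{\left(6 \right)} + g} - 144\right)^{2} = \left(\sqrt{\frac{1}{6} \cdot 6 \left(1 + 6\right) + 6} - 144\right)^{2} = \left(\sqrt{\frac{1}{6} \cdot 6 \cdot 7 + 6} - 144\right)^{2} = \left(\sqrt{7 + 6} - 144\right)^{2} = \left(\sqrt{13} - 144\right)^{2} = \left(-144 + \sqrt{13}\right)^{2}$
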